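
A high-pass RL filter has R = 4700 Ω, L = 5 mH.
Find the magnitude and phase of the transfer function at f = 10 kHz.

Step 1 — Angular frequency: ω = 2π·1e+04 = 6.283e+04 rad/s.
Step 2 — Transfer function: H(jω) = jωL/(R + jωL).
Step 3 — Numerator jωL = j·314.2; denominator R + jωL = 4700 + j314.2.
Step 4 — H = 0.004448 + j0.06655.
Step 5 — Magnitude: |H| = 0.06669 (-23.5 dB); phase: φ = 86.2°.

|H| = 0.06669 (-23.5 dB), φ = 86.2°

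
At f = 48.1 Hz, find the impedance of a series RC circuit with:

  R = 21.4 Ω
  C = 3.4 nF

Step 1 — Angular frequency: ω = 2π·f = 2π·48.1 = 302.2 rad/s.
Step 2 — Component impedances:
  R: Z = R = 21.4 Ω
  C: Z = 1/(jωC) = -j/(ω·C) = 0 - j9.732e+05 Ω
Step 3 — Series combination: Z_total = R + C = 21.4 - j9.732e+05 Ω = 9.732e+05∠-90.0° Ω.

Z = 21.4 - j9.732e+05 Ω = 9.732e+05∠-90.0° Ω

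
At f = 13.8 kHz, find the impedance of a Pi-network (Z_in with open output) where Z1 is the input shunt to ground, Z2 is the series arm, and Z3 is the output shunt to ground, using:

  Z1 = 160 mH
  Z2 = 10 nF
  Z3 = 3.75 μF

Step 1 — Angular frequency: ω = 2π·f = 2π·1.38e+04 = 8.671e+04 rad/s.
Step 2 — Component impedances:
  Z1: Z = jωL = j·8.671e+04·0.16 = 0 + j1.387e+04 Ω
  Z2: Z = 1/(jωC) = -j/(ω·C) = 0 - j1153 Ω
  Z3: Z = 1/(jωC) = -j/(ω·C) = 0 - j3.075 Ω
Step 3 — With open output, the series arm Z2 and the output shunt Z3 appear in series to ground: Z2 + Z3 = 0 - j1156 Ω.
Step 4 — Parallel with input shunt Z1: Z_in = Z1 || (Z2 + Z3) = 0 - j1262 Ω = 1262∠-90.0° Ω.

Z = 0 - j1262 Ω = 1262∠-90.0° Ω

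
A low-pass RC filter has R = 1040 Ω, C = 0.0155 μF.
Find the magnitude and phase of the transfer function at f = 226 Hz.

Step 1 — Angular frequency: ω = 2π·226 = 1420 rad/s.
Step 2 — Transfer function: H(jω) = 1/(1 + jωRC).
Step 3 — Denominator: 1 + jωRC = 1 + j·1420·1040·1.55e-08 = 1 + j0.02289.
Step 4 — H = 0.9995 - j0.02288.
Step 5 — Magnitude: |H| = 0.9997 (-0.0 dB); phase: φ = -1.3°.

|H| = 0.9997 (-0.0 dB), φ = -1.3°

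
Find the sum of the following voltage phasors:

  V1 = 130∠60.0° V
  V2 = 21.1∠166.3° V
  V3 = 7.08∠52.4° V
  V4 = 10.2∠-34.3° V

Step 1 — Convert each phasor to rectangular form:
  V1 = 130·(cos(60.0°) + j·sin(60.0°)) = 65 + j112.6 V
  V2 = 21.1·(cos(166.3°) + j·sin(166.3°)) = -20.5 + j4.997 V
  V3 = 7.08·(cos(52.4°) + j·sin(52.4°)) = 4.32 + j5.609 V
  V4 = 10.2·(cos(-34.3°) + j·sin(-34.3°)) = 8.426 - j5.748 V
Step 2 — Sum components: V_total = 57.25 + j117.4 V.
Step 3 — Convert to polar: |V_total| = 130.7 V, ∠V_total = 64.0°.

V_total = 130.7∠64.0° V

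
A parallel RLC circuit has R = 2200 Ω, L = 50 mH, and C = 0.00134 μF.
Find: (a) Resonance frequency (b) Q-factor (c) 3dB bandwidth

Step 1 — Resonance: ω₀ = 1/√(LC) = 1/√(0.05·1.34e-09) = 1.222e+05 rad/s.
Step 2 — f₀ = ω₀/(2π) = 1.944e+04 Hz.
Step 3 — Parallel Q: Q = R/(ω₀L) = 2200/(1.222e+05·0.05) = 0.3602.
Step 4 — Bandwidth: Δω = ω₀/Q = 3.392e+05 rad/s; BW = Δω/(2π) = 5.399e+04 Hz.

(a) f₀ = 1.944e+04 Hz  (b) Q = 0.3602  (c) BW = 5.399e+04 Hz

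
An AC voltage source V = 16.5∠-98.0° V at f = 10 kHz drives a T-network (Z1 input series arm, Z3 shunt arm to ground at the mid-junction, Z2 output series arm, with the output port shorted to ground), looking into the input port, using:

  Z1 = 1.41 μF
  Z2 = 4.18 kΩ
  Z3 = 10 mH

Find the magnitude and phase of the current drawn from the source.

Step 1 — Angular frequency: ω = 2π·f = 2π·1e+04 = 6.283e+04 rad/s.
Step 2 — Component impedances:
  Z1: Z = 1/(jωC) = -j/(ω·C) = 0 - j11.29 Ω
  Z2: Z = R = 4180 Ω
  Z3: Z = jωL = j·6.283e+04·0.01 = 0 + j628.3 Ω
Step 3 — With the output port shorted to ground, the output series arm Z2 runs from the junction to ground; the shunt arm Z3 also runs from the junction to ground. They appear in parallel: Z3 || Z2 = 92.36 + j614.4 Ω.
Step 4 — Series with input arm Z1: Z_in = Z1 + (Z3 || Z2) = 92.36 + j603.1 Ω = 610.2∠81.3° Ω.
Step 5 — Source phasor: V = 16.5∠-98.0° V = -2.296 - j16.34 V.
Step 6 — Ohm's law: I = V / Z_total = (-2.296 - j16.34) / (92.36 + j603.1) = -0.02704 - j0.0003332 A.
Step 7 — Convert to polar: |I| = 0.02704 A, ∠I = -179.3°.

I = 0.02704∠-179.3° A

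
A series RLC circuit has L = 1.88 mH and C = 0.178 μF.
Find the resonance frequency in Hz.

Step 1 — Resonance condition Im(Z)=0 gives ω₀ = 1/√(LC).
Step 2 — ω₀ = 1/√(0.00188·1.78e-07) = 5.467e+04 rad/s.
Step 3 — f₀ = ω₀/(2π) = 8700 Hz.

f₀ = 8700 Hz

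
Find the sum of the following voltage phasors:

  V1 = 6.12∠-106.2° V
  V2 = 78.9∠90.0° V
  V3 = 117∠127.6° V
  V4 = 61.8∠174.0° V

Step 1 — Convert each phasor to rectangular form:
  V1 = 6.12·(cos(-106.2°) + j·sin(-106.2°)) = -1.707 - j5.877 V
  V2 = 78.9·(cos(90.0°) + j·sin(90.0°)) = 0 + j78.9 V
  V3 = 117·(cos(127.6°) + j·sin(127.6°)) = -71.39 + j92.7 V
  V4 = 61.8·(cos(174.0°) + j·sin(174.0°)) = -61.46 + j6.46 V
Step 2 — Sum components: V_total = -134.6 + j172.2 V.
Step 3 — Convert to polar: |V_total| = 218.5 V, ∠V_total = 128.0°.

V_total = 218.5∠128.0° V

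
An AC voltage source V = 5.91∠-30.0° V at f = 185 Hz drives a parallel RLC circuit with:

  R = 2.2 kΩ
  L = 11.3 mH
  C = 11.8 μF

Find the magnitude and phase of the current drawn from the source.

Step 1 — Angular frequency: ω = 2π·f = 2π·185 = 1162 rad/s.
Step 2 — Component impedances:
  R: Z = R = 2200 Ω
  L: Z = jωL = j·1162·0.0113 = 0 + j13.13 Ω
  C: Z = 1/(jωC) = -j/(ω·C) = 0 - j72.91 Ω
Step 3 — Parallel combination: 1/Z_total = 1/R + 1/L + 1/C; Z_total = 0.1167 + j16.02 Ω = 16.02∠89.6° Ω.
Step 4 — Source phasor: V = 5.91∠-30.0° V = 5.118 - j2.955 V.
Step 5 — Ohm's law: I = V / Z_total = (5.118 - j2.955) / (0.1167 + j16.02) = -0.1821 - j0.3208 A.
Step 6 — Convert to polar: |I| = 0.3689 A, ∠I = -119.6°.

I = 0.3689∠-119.6° A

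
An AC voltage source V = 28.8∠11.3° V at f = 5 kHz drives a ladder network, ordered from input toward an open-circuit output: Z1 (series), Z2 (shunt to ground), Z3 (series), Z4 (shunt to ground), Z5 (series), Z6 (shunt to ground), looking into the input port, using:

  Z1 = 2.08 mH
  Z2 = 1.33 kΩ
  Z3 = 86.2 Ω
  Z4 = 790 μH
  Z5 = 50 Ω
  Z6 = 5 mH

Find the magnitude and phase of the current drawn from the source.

Step 1 — Angular frequency: ω = 2π·f = 2π·5000 = 3.142e+04 rad/s.
Step 2 — Component impedances:
  Z1: Z = jωL = j·3.142e+04·0.00208 = 0 + j65.35 Ω
  Z2: Z = R = 1330 Ω
  Z3: Z = R = 86.2 Ω
  Z4: Z = jωL = j·3.142e+04·0.00079 = 0 + j24.82 Ω
  Z5: Z = R = 50 Ω
  Z6: Z = jωL = j·3.142e+04·0.005 = 0 + j157.1 Ω
Step 3 — Ladder network (open output): work backward from the far end, alternating series and parallel combinations. Z_in = 82.01 + j84.43 Ω = 117.7∠45.8° Ω.
Step 4 — Source phasor: V = 28.8∠11.3° V = 28.24 + j5.643 V.
Step 5 — Ohm's law: I = V / Z_total = (28.24 + j5.643) / (82.01 + j84.43) = 0.2016 - j0.1387 A.
Step 6 — Convert to polar: |I| = 0.2447 A, ∠I = -34.5°.

I = 0.2447∠-34.5° A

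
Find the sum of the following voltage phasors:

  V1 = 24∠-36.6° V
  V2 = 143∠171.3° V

Step 1 — Convert each phasor to rectangular form:
  V1 = 24·(cos(-36.6°) + j·sin(-36.6°)) = 19.27 - j14.31 V
  V2 = 143·(cos(171.3°) + j·sin(171.3°)) = -141.4 + j21.63 V
Step 2 — Sum components: V_total = -122.1 + j7.321 V.
Step 3 — Convert to polar: |V_total| = 122.3 V, ∠V_total = 176.6°.

V_total = 122.3∠176.6° V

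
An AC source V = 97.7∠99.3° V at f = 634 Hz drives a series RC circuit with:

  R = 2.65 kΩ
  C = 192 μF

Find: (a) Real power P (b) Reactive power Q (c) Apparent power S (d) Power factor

Step 1 — Angular frequency: ω = 2π·f = 2π·634 = 3984 rad/s.
Step 2 — Component impedances:
  R: Z = R = 2650 Ω
  C: Z = 1/(jωC) = -j/(ω·C) = 0 - j1.307 Ω
Step 3 — Series combination: Z_total = R + C = 2650 - j1.307 Ω = 2650∠-0.0° Ω.
Step 4 — Source phasor: V = 97.7∠99.3° V = -15.79 + j96.42 V.
Step 5 — Current: I = V / Z = -0.005976 + j0.03638 A = 0.03687∠99.3° A.
Step 6 — Complex power: S = V·I* = 3.602 - j0.001777 VA.
Step 7 — Real power: P = Re(S) = 3.602 W.
Step 8 — Reactive power: Q = Im(S) = -0.001777 VAR.
Step 9 — Apparent power: |S| = 3.602 VA.
Step 10 — Power factor: PF = P/|S| = 1 (leading).

(a) P = 3.602 W  (b) Q = -0.001777 VAR  (c) S = 3.602 VA  (d) PF = 1 (leading)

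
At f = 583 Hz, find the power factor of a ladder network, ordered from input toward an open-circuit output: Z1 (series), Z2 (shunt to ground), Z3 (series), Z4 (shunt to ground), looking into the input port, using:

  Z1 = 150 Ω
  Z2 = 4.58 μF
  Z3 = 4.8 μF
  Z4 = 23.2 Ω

Step 1 — Angular frequency: ω = 2π·f = 2π·583 = 3663 rad/s.
Step 2 — Component impedances:
  Z1: Z = R = 150 Ω
  Z2: Z = 1/(jωC) = -j/(ω·C) = 0 - j59.61 Ω
  Z3: Z = 1/(jωC) = -j/(ω·C) = 0 - j56.87 Ω
  Z4: Z = R = 23.2 Ω
Step 3 — Ladder network (open output): work backward from the far end, alternating series and parallel combinations. Z_in = 155.8 - j30.27 Ω = 158.8∠-11.0° Ω.
Step 4 — Power factor: PF = cos(φ) = Re(Z)/|Z| = 155.843/158.755 = 0.9817.
Step 5 — Type: Im(Z) = -30.27 ⇒ leading (phase φ = -11.0°).

PF = 0.9817 (leading, φ = -11.0°)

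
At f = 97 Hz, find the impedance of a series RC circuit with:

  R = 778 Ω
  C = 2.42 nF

Step 1 — Angular frequency: ω = 2π·f = 2π·97 = 609.5 rad/s.
Step 2 — Component impedances:
  R: Z = R = 778 Ω
  C: Z = 1/(jωC) = -j/(ω·C) = 0 - j6.78e+05 Ω
Step 3 — Series combination: Z_total = R + C = 778 - j6.78e+05 Ω = 6.78e+05∠-89.9° Ω.

Z = 778 - j6.78e+05 Ω = 6.78e+05∠-89.9° Ω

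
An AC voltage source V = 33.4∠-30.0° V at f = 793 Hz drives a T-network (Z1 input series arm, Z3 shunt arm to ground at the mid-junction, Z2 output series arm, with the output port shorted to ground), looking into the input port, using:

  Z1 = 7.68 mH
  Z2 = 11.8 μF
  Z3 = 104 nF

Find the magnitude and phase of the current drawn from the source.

Step 1 — Angular frequency: ω = 2π·f = 2π·793 = 4983 rad/s.
Step 2 — Component impedances:
  Z1: Z = jωL = j·4983·0.00768 = 0 + j38.27 Ω
  Z2: Z = 1/(jωC) = -j/(ω·C) = 0 - j17.01 Ω
  Z3: Z = 1/(jωC) = -j/(ω·C) = 0 - j1930 Ω
Step 3 — With the output port shorted to ground, the output series arm Z2 runs from the junction to ground; the shunt arm Z3 also runs from the junction to ground. They appear in parallel: Z3 || Z2 = 0 - j16.86 Ω.
Step 4 — Series with input arm Z1: Z_in = Z1 + (Z3 || Z2) = 0 + j21.41 Ω = 21.41∠90.0° Ω.
Step 5 — Source phasor: V = 33.4∠-30.0° V = 28.93 - j16.7 V.
Step 6 — Ohm's law: I = V / Z_total = (28.93 - j16.7) / (0 + j21.41) = -0.7801 - j1.351 A.
Step 7 — Convert to polar: |I| = 1.56 A, ∠I = -120.0°.

I = 1.56∠-120.0° A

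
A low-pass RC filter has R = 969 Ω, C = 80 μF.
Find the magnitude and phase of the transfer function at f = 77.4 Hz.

Step 1 — Angular frequency: ω = 2π·77.4 = 486.3 rad/s.
Step 2 — Transfer function: H(jω) = 1/(1 + jωRC).
Step 3 — Denominator: 1 + jωRC = 1 + j·486.3·969·8e-05 = 1 + j37.7.
Step 4 — H = 0.0007031 - j0.02651.
Step 5 — Magnitude: |H| = 0.02652 (-31.5 dB); phase: φ = -88.5°.

|H| = 0.02652 (-31.5 dB), φ = -88.5°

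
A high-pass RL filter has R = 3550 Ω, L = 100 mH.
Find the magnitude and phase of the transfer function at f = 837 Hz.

Step 1 — Angular frequency: ω = 2π·837 = 5259 rad/s.
Step 2 — Transfer function: H(jω) = jωL/(R + jωL).
Step 3 — Numerator jωL = j·525.9; denominator R + jωL = 3550 + j525.9.
Step 4 — H = 0.02147 + j0.145.
Step 5 — Magnitude: |H| = 0.1465 (-16.7 dB); phase: φ = 81.6°.

|H| = 0.1465 (-16.7 dB), φ = 81.6°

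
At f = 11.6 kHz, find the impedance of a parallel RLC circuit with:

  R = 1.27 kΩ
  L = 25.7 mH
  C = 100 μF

Step 1 — Angular frequency: ω = 2π·f = 2π·1.16e+04 = 7.288e+04 rad/s.
Step 2 — Component impedances:
  R: Z = R = 1270 Ω
  L: Z = jωL = j·7.288e+04·0.0257 = 0 + j1873 Ω
  C: Z = 1/(jωC) = -j/(ω·C) = 0 - j0.1372 Ω
Step 3 — Parallel combination: 1/Z_total = 1/R + 1/L + 1/C; Z_total = 1.482e-05 - j0.1372 Ω = 0.1372∠-90.0° Ω.

Z = 1.482e-05 - j0.1372 Ω = 0.1372∠-90.0° Ω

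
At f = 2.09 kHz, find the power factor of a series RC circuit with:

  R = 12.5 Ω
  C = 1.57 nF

Step 1 — Angular frequency: ω = 2π·f = 2π·2090 = 1.313e+04 rad/s.
Step 2 — Component impedances:
  R: Z = R = 12.5 Ω
  C: Z = 1/(jωC) = -j/(ω·C) = 0 - j4.85e+04 Ω
Step 3 — Series combination: Z_total = R + C = 12.5 - j4.85e+04 Ω = 4.85e+04∠-90.0° Ω.
Step 4 — Power factor: PF = cos(φ) = Re(Z)/|Z| = 12.5/4.85e+04 = 0.0002577.
Step 5 — Type: Im(Z) = -4.85e+04 ⇒ leading (phase φ = -90.0°).

PF = 0.0002577 (leading, φ = -90.0°)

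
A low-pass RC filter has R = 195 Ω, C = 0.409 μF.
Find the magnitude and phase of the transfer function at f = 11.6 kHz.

Step 1 — Angular frequency: ω = 2π·1.16e+04 = 7.288e+04 rad/s.
Step 2 — Transfer function: H(jω) = 1/(1 + jωRC).
Step 3 — Denominator: 1 + jωRC = 1 + j·7.288e+04·195·4.09e-07 = 1 + j5.813.
Step 4 — H = 0.02874 - j0.1671.
Step 5 — Magnitude: |H| = 0.1695 (-15.4 dB); phase: φ = -80.2°.

|H| = 0.1695 (-15.4 dB), φ = -80.2°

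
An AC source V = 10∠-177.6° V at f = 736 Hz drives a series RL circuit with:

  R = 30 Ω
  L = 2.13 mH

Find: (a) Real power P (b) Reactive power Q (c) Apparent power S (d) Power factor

Step 1 — Angular frequency: ω = 2π·f = 2π·736 = 4624 rad/s.
Step 2 — Component impedances:
  R: Z = R = 30 Ω
  L: Z = jωL = j·4624·0.00213 = 0 + j9.85 Ω
Step 3 — Series combination: Z_total = R + L = 30 + j9.85 Ω = 31.58∠18.2° Ω.
Step 4 — Source phasor: V = 10∠-177.6° V = -9.991 - j0.4188 V.
Step 5 — Current: I = V / Z = -0.3048 + j0.08611 A = 0.3167∠164.2° A.
Step 6 — Complex power: S = V·I* = 3.009 + j0.9879 VA.
Step 7 — Real power: P = Re(S) = 3.009 W.
Step 8 — Reactive power: Q = Im(S) = 0.9879 VAR.
Step 9 — Apparent power: |S| = 3.167 VA.
Step 10 — Power factor: PF = P/|S| = 0.9501 (lagging).

(a) P = 3.009 W  (b) Q = 0.9879 VAR  (c) S = 3.167 VA  (d) PF = 0.9501 (lagging)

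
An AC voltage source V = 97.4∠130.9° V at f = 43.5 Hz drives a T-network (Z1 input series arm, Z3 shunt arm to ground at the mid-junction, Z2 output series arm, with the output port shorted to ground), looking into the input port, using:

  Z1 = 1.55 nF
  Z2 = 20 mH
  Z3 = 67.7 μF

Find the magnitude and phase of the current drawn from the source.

Step 1 — Angular frequency: ω = 2π·f = 2π·43.5 = 273.3 rad/s.
Step 2 — Component impedances:
  Z1: Z = 1/(jωC) = -j/(ω·C) = 0 - j2.36e+06 Ω
  Z2: Z = jωL = j·273.3·0.02 = 0 + j5.466 Ω
  Z3: Z = 1/(jωC) = -j/(ω·C) = 0 - j54.04 Ω
Step 3 — With the output port shorted to ground, the output series arm Z2 runs from the junction to ground; the shunt arm Z3 also runs from the junction to ground. They appear in parallel: Z3 || Z2 = 0 + j6.082 Ω.
Step 4 — Series with input arm Z1: Z_in = Z1 + (Z3 || Z2) = 0 - j2.36e+06 Ω = 2.36e+06∠-90.0° Ω.
Step 5 — Source phasor: V = 97.4∠130.9° V = -63.77 + j73.62 V.
Step 6 — Ohm's law: I = V / Z_total = (-63.77 + j73.62) / (0 - j2.36e+06) = -3.119e-05 - j2.702e-05 A.
Step 7 — Convert to polar: |I| = 4.126e-05 A, ∠I = -139.1°.

I = 4.126e-05∠-139.1° A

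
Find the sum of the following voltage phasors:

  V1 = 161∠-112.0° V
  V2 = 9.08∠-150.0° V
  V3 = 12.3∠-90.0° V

Step 1 — Convert each phasor to rectangular form:
  V1 = 161·(cos(-112.0°) + j·sin(-112.0°)) = -60.31 - j149.3 V
  V2 = 9.08·(cos(-150.0°) + j·sin(-150.0°)) = -7.864 - j4.54 V
  V3 = 12.3·(cos(-90.0°) + j·sin(-90.0°)) = 0 - j12.3 V
Step 2 — Sum components: V_total = -68.18 - j166.1 V.
Step 3 — Convert to polar: |V_total| = 179.6 V, ∠V_total = -112.3°.

V_total = 179.6∠-112.3° V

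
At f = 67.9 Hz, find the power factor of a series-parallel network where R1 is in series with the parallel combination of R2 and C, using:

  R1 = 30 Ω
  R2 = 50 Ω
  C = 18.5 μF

Step 1 — Angular frequency: ω = 2π·f = 2π·67.9 = 426.6 rad/s.
Step 2 — Component impedances:
  R1: Z = R = 30 Ω
  R2: Z = R = 50 Ω
  C: Z = 1/(jωC) = -j/(ω·C) = 0 - j126.7 Ω
Step 3 — Parallel branch: R2 || C = 1/(1/R2 + 1/C) = 43.26 - j17.07 Ω.
Step 4 — Series with R1: Z_total = R1 + (R2 || C) = 73.26 - j17.07 Ω = 75.23∠-13.1° Ω.
Step 5 — Power factor: PF = cos(φ) = Re(Z)/|Z| = 73.263/75.226 = 0.9739.
Step 6 — Type: Im(Z) = -17.07 ⇒ leading (phase φ = -13.1°).

PF = 0.9739 (leading, φ = -13.1°)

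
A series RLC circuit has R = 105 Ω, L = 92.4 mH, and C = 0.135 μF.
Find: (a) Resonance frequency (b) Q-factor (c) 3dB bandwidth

Step 1 — Resonance condition Im(Z)=0 gives ω₀ = 1/√(LC).
Step 2 — ω₀ = 1/√(0.0924·1.35e-07) = 8954 rad/s.
Step 3 — f₀ = ω₀/(2π) = 1425 Hz.
Step 4 — Series Q: Q = ω₀L/R = 8954·0.0924/105 = 7.879.
Step 5 — 3dB bandwidth: Δω = ω₀/Q = 1136 rad/s; BW = Δω/(2π) = 180.9 Hz.

(a) f₀ = 1425 Hz  (b) Q = 7.879  (c) BW = 180.9 Hz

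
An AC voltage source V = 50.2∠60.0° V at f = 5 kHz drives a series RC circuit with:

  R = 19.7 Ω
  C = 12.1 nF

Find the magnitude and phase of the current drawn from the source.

Step 1 — Angular frequency: ω = 2π·f = 2π·5000 = 3.142e+04 rad/s.
Step 2 — Component impedances:
  R: Z = R = 19.7 Ω
  C: Z = 1/(jωC) = -j/(ω·C) = 0 - j2631 Ω
Step 3 — Series combination: Z_total = R + C = 19.7 - j2631 Ω = 2631∠-89.6° Ω.
Step 4 — Source phasor: V = 50.2∠60.0° V = 25.1 + j43.47 V.
Step 5 — Ohm's law: I = V / Z_total = (25.1 + j43.47) / (19.7 - j2631) = -0.01645 + j0.009665 A.
Step 6 — Convert to polar: |I| = 0.01908 A, ∠I = 149.6°.

I = 0.01908∠149.6° A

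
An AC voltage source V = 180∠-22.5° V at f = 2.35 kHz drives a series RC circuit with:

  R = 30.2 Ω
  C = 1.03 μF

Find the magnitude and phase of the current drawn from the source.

Step 1 — Angular frequency: ω = 2π·f = 2π·2350 = 1.477e+04 rad/s.
Step 2 — Component impedances:
  R: Z = R = 30.2 Ω
  C: Z = 1/(jωC) = -j/(ω·C) = 0 - j65.75 Ω
Step 3 — Series combination: Z_total = R + C = 30.2 - j65.75 Ω = 72.36∠-65.3° Ω.
Step 4 — Source phasor: V = 180∠-22.5° V = 166.3 - j68.88 V.
Step 5 — Ohm's law: I = V / Z_total = (166.3 - j68.88) / (30.2 - j65.75) = 1.824 + j1.691 A.
Step 6 — Convert to polar: |I| = 2.488 A, ∠I = 42.8°.

I = 2.488∠42.8° A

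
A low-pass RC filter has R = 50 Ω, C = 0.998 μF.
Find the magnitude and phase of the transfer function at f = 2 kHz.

Step 1 — Angular frequency: ω = 2π·2000 = 1.257e+04 rad/s.
Step 2 — Transfer function: H(jω) = 1/(1 + jωRC).
Step 3 — Denominator: 1 + jωRC = 1 + j·1.257e+04·50·9.98e-07 = 1 + j0.6271.
Step 4 — H = 0.7178 - j0.4501.
Step 5 — Magnitude: |H| = 0.8472 (-1.4 dB); phase: φ = -32.1°.

|H| = 0.8472 (-1.4 dB), φ = -32.1°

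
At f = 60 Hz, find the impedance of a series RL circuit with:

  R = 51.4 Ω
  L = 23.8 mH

Step 1 — Angular frequency: ω = 2π·f = 2π·60 = 377 rad/s.
Step 2 — Component impedances:
  R: Z = R = 51.4 Ω
  L: Z = jωL = j·377·0.0238 = 0 + j8.972 Ω
Step 3 — Series combination: Z_total = R + L = 51.4 + j8.972 Ω = 52.18∠9.9° Ω.

Z = 51.4 + j8.972 Ω = 52.18∠9.9° Ω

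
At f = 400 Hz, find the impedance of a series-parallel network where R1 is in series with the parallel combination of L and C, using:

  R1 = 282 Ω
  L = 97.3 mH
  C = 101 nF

Step 1 — Angular frequency: ω = 2π·f = 2π·400 = 2513 rad/s.
Step 2 — Component impedances:
  R1: Z = R = 282 Ω
  L: Z = jωL = j·2513·0.0973 = 0 + j244.5 Ω
  C: Z = 1/(jωC) = -j/(ω·C) = 0 - j3939 Ω
Step 3 — Parallel branch: L || C = 1/(1/L + 1/C) = 0 + j260.7 Ω.
Step 4 — Series with R1: Z_total = R1 + (L || C) = 282 + j260.7 Ω = 384.1∠42.8° Ω.

Z = 282 + j260.7 Ω = 384.1∠42.8° Ω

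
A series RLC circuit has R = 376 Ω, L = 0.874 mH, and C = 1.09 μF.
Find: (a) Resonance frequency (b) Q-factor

Step 1 — Resonance condition Im(Z)=0 gives ω₀ = 1/√(LC).
Step 2 — ω₀ = 1/√(0.000874·1.09e-06) = 3.24e+04 rad/s.
Step 3 — f₀ = ω₀/(2π) = 5156 Hz.
Step 4 — Series Q: Q = ω₀L/R = 3.24e+04·0.000874/376 = 0.07531.

(a) f₀ = 5156 Hz  (b) Q = 0.07531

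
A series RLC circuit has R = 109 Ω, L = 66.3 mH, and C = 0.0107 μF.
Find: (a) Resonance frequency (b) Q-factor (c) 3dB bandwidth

Step 1 — Resonance condition Im(Z)=0 gives ω₀ = 1/√(LC).
Step 2 — ω₀ = 1/√(0.0663·1.07e-08) = 3.754e+04 rad/s.
Step 3 — f₀ = ω₀/(2π) = 5975 Hz.
Step 4 — Series Q: Q = ω₀L/R = 3.754e+04·0.0663/109 = 22.84.
Step 5 — 3dB bandwidth: Δω = ω₀/Q = 1644 rad/s; BW = Δω/(2π) = 261.7 Hz.

(a) f₀ = 5975 Hz  (b) Q = 22.84  (c) BW = 261.7 Hz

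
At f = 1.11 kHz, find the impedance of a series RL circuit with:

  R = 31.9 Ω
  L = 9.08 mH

Step 1 — Angular frequency: ω = 2π·f = 2π·1110 = 6974 rad/s.
Step 2 — Component impedances:
  R: Z = R = 31.9 Ω
  L: Z = jωL = j·6974·0.00908 = 0 + j63.33 Ω
Step 3 — Series combination: Z_total = R + L = 31.9 + j63.33 Ω = 70.91∠63.3° Ω.

Z = 31.9 + j63.33 Ω = 70.91∠63.3° Ω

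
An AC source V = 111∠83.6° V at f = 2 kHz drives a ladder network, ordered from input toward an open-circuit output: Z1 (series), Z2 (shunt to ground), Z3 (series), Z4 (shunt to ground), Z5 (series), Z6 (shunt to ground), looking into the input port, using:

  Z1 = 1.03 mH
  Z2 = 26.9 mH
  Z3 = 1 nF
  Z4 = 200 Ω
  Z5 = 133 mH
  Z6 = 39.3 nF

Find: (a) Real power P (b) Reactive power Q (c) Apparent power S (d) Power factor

Step 1 — Angular frequency: ω = 2π·f = 2π·2000 = 1.257e+04 rad/s.
Step 2 — Component impedances:
  Z1: Z = jωL = j·1.257e+04·0.00103 = 0 + j12.94 Ω
  Z2: Z = jωL = j·1.257e+04·0.0269 = 0 + j338 Ω
  Z3: Z = 1/(jωC) = -j/(ω·C) = 0 - j7.958e+04 Ω
  Z4: Z = R = 200 Ω
  Z5: Z = jωL = j·1.257e+04·0.133 = 0 + j1671 Ω
  Z6: Z = 1/(jωC) = -j/(ω·C) = 0 - j2025 Ω
Step 3 — Ladder network (open output): work backward from the far end, alternating series and parallel combinations. Z_in = 0.002751 + j352.4 Ω = 352.4∠90.0° Ω.
Step 4 — Source phasor: V = 111∠83.6° V = 12.37 + j110.3 V.
Step 5 — Current: I = V / Z = 0.313 - j0.03511 A = 0.315∠-6.4° A.
Step 6 — Complex power: S = V·I* = 0.0002729 + j34.96 VA.
Step 7 — Real power: P = Re(S) = 0.0002729 W.
Step 8 — Reactive power: Q = Im(S) = 34.96 VAR.
Step 9 — Apparent power: |S| = 34.96 VA.
Step 10 — Power factor: PF = P/|S| = 7.807e-06 (lagging).

(a) P = 0.0002729 W  (b) Q = 34.96 VAR  (c) S = 34.96 VA  (d) PF = 7.807e-06 (lagging)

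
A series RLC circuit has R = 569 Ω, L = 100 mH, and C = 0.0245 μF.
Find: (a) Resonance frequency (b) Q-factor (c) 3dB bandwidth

Step 1 — Resonance condition Im(Z)=0 gives ω₀ = 1/√(LC).
Step 2 — ω₀ = 1/√(0.1·2.45e-08) = 2.02e+04 rad/s.
Step 3 — f₀ = ω₀/(2π) = 3215 Hz.
Step 4 — Series Q: Q = ω₀L/R = 2.02e+04·0.1/569 = 3.551.
Step 5 — 3dB bandwidth: Δω = ω₀/Q = 5690 rad/s; BW = Δω/(2π) = 905.6 Hz.

(a) f₀ = 3215 Hz  (b) Q = 3.551  (c) BW = 905.6 Hz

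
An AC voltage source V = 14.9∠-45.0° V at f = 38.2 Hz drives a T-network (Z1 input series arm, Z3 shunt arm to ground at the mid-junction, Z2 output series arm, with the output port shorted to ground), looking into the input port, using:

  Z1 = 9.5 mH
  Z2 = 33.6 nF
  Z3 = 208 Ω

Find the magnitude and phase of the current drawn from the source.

Step 1 — Angular frequency: ω = 2π·f = 2π·38.2 = 240 rad/s.
Step 2 — Component impedances:
  Z1: Z = jωL = j·240·0.0095 = 0 + j2.28 Ω
  Z2: Z = 1/(jωC) = -j/(ω·C) = 0 - j1.24e+05 Ω
  Z3: Z = R = 208 Ω
Step 3 — With the output port shorted to ground, the output series arm Z2 runs from the junction to ground; the shunt arm Z3 also runs from the junction to ground. They appear in parallel: Z3 || Z2 = 208 - j0.3489 Ω.
Step 4 — Series with input arm Z1: Z_in = Z1 + (Z3 || Z2) = 208 + j1.931 Ω = 208∠0.5° Ω.
Step 5 — Source phasor: V = 14.9∠-45.0° V = 10.54 - j10.54 V.
Step 6 — Ohm's law: I = V / Z_total = (10.54 - j10.54) / (208 + j1.931) = 0.05018 - j0.05112 A.
Step 7 — Convert to polar: |I| = 0.07163 A, ∠I = -45.5°.

I = 0.07163∠-45.5° A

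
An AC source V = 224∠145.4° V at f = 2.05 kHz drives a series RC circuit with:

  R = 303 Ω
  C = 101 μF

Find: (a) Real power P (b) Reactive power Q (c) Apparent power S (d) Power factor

Step 1 — Angular frequency: ω = 2π·f = 2π·2050 = 1.288e+04 rad/s.
Step 2 — Component impedances:
  R: Z = R = 303 Ω
  C: Z = 1/(jωC) = -j/(ω·C) = 0 - j0.7687 Ω
Step 3 — Series combination: Z_total = R + C = 303 - j0.7687 Ω = 303∠-0.1° Ω.
Step 4 — Source phasor: V = 224∠145.4° V = -184.4 + j127.2 V.
Step 5 — Current: I = V / Z = -0.6096 + j0.4182 A = 0.7393∠145.5° A.
Step 6 — Complex power: S = V·I* = 165.6 - j0.4201 VA.
Step 7 — Real power: P = Re(S) = 165.6 W.
Step 8 — Reactive power: Q = Im(S) = -0.4201 VAR.
Step 9 — Apparent power: |S| = 165.6 VA.
Step 10 — Power factor: PF = P/|S| = 1 (leading).

(a) P = 165.6 W  (b) Q = -0.4201 VAR  (c) S = 165.6 VA  (d) PF = 1 (leading)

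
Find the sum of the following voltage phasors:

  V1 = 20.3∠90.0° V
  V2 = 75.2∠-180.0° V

Step 1 — Convert each phasor to rectangular form:
  V1 = 20.3·(cos(90.0°) + j·sin(90.0°)) = 0 + j20.3 V
  V2 = 75.2·(cos(-180.0°) + j·sin(-180.0°)) = -75.2 V
Step 2 — Sum components: V_total = -75.2 + j20.3 V.
Step 3 — Convert to polar: |V_total| = 77.89 V, ∠V_total = 164.9°.

V_total = 77.89∠164.9° V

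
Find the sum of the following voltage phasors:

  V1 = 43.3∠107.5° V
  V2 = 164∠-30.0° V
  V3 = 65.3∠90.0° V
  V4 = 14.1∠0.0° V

Step 1 — Convert each phasor to rectangular form:
  V1 = 43.3·(cos(107.5°) + j·sin(107.5°)) = -13.02 + j41.3 V
  V2 = 164·(cos(-30.0°) + j·sin(-30.0°)) = 142 - j82 V
  V3 = 65.3·(cos(90.0°) + j·sin(90.0°)) = 0 + j65.3 V
  V4 = 14.1·(cos(0.0°) + j·sin(0.0°)) = 14.1 V
Step 2 — Sum components: V_total = 143.1 + j24.6 V.
Step 3 — Convert to polar: |V_total| = 145.2 V, ∠V_total = 9.8°.

V_total = 145.2∠9.8° V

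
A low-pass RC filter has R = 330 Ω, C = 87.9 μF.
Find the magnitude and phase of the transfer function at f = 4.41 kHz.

Step 1 — Angular frequency: ω = 2π·4410 = 2.771e+04 rad/s.
Step 2 — Transfer function: H(jω) = 1/(1 + jωRC).
Step 3 — Denominator: 1 + jωRC = 1 + j·2.771e+04·330·8.79e-05 = 1 + j803.8.
Step 4 — H = 1.548e-06 - j0.001244.
Step 5 — Magnitude: |H| = 0.001244 (-58.1 dB); phase: φ = -89.9°.

|H| = 0.001244 (-58.1 dB), φ = -89.9°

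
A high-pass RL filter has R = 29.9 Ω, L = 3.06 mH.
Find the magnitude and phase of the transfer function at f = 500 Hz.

Step 1 — Angular frequency: ω = 2π·500 = 3142 rad/s.
Step 2 — Transfer function: H(jω) = jωL/(R + jωL).
Step 3 — Numerator jωL = j·9.613; denominator R + jωL = 29.9 + j9.613.
Step 4 — H = 0.09369 + j0.2914.
Step 5 — Magnitude: |H| = 0.3061 (-10.3 dB); phase: φ = 72.2°.

|H| = 0.3061 (-10.3 dB), φ = 72.2°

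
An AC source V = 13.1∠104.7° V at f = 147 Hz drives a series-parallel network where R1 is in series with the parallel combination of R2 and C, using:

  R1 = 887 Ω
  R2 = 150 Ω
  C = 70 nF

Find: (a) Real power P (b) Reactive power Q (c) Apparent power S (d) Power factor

Step 1 — Angular frequency: ω = 2π·f = 2π·147 = 923.6 rad/s.
Step 2 — Component impedances:
  R1: Z = R = 887 Ω
  R2: Z = R = 150 Ω
  C: Z = 1/(jωC) = -j/(ω·C) = 0 - j1.547e+04 Ω
Step 3 — Parallel branch: R2 || C = 1/(1/R2 + 1/C) = 150 - j1.455 Ω.
Step 4 — Series with R1: Z_total = R1 + (R2 || C) = 1037 - j1.455 Ω = 1037∠-0.1° Ω.
Step 5 — Source phasor: V = 13.1∠104.7° V = -3.324 + j12.67 V.
Step 6 — Current: I = V / Z = -0.003223 + j0.01221 A = 0.01263∠104.8° A.
Step 7 — Complex power: S = V·I* = 0.1655 - j0.0002321 VA.
Step 8 — Real power: P = Re(S) = 0.1655 W.
Step 9 — Reactive power: Q = Im(S) = -0.0002321 VAR.
Step 10 — Apparent power: |S| = 0.1655 VA.
Step 11 — Power factor: PF = P/|S| = 1 (leading).

(a) P = 0.1655 W  (b) Q = -0.0002321 VAR  (c) S = 0.1655 VA  (d) PF = 1 (leading)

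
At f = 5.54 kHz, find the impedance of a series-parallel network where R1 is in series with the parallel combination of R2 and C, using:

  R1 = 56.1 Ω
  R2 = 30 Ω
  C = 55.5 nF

Step 1 — Angular frequency: ω = 2π·f = 2π·5540 = 3.481e+04 rad/s.
Step 2 — Component impedances:
  R1: Z = R = 56.1 Ω
  R2: Z = R = 30 Ω
  C: Z = 1/(jωC) = -j/(ω·C) = 0 - j517.6 Ω
Step 3 — Parallel branch: R2 || C = 1/(1/R2 + 1/C) = 29.9 - j1.733 Ω.
Step 4 — Series with R1: Z_total = R1 + (R2 || C) = 86 - j1.733 Ω = 86.02∠-1.2° Ω.

Z = 86 - j1.733 Ω = 86.02∠-1.2° Ω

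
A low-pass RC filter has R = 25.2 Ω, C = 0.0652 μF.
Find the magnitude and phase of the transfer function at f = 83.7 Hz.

Step 1 — Angular frequency: ω = 2π·83.7 = 525.9 rad/s.
Step 2 — Transfer function: H(jω) = 1/(1 + jωRC).
Step 3 — Denominator: 1 + jωRC = 1 + j·525.9·25.2·6.52e-08 = 1 + j0.0008641.
Step 4 — H = 1 - j0.0008641.
Step 5 — Magnitude: |H| = 1 (-0.0 dB); phase: φ = -0.0°.

|H| = 1 (-0.0 dB), φ = -0.0°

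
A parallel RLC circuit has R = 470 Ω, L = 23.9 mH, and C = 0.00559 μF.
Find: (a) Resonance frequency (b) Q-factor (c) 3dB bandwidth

Step 1 — Resonance: ω₀ = 1/√(LC) = 1/√(0.0239·5.59e-09) = 8.652e+04 rad/s.
Step 2 — f₀ = ω₀/(2π) = 1.377e+04 Hz.
Step 3 — Parallel Q: Q = R/(ω₀L) = 470/(8.652e+04·0.0239) = 0.2273.
Step 4 — Bandwidth: Δω = ω₀/Q = 3.806e+05 rad/s; BW = Δω/(2π) = 6.058e+04 Hz.

(a) f₀ = 1.377e+04 Hz  (b) Q = 0.2273  (c) BW = 6.058e+04 Hz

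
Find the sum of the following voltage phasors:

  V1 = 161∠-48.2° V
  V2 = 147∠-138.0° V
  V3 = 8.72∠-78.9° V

Step 1 — Convert each phasor to rectangular form:
  V1 = 161·(cos(-48.2°) + j·sin(-48.2°)) = 107.3 - j120 V
  V2 = 147·(cos(-138.0°) + j·sin(-138.0°)) = -109.2 - j98.36 V
  V3 = 8.72·(cos(-78.9°) + j·sin(-78.9°)) = 1.679 - j8.557 V
Step 2 — Sum components: V_total = -0.2518 - j226.9 V.
Step 3 — Convert to polar: |V_total| = 226.9 V, ∠V_total = -90.1°.

V_total = 226.9∠-90.1° V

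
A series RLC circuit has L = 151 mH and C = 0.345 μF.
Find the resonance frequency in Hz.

Step 1 — Resonance condition Im(Z)=0 gives ω₀ = 1/√(LC).
Step 2 — ω₀ = 1/√(0.151·3.45e-07) = 4381 rad/s.
Step 3 — f₀ = ω₀/(2π) = 697.3 Hz.

f₀ = 697.3 Hz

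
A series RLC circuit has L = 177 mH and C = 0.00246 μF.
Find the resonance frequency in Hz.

Step 1 — Resonance condition Im(Z)=0 gives ω₀ = 1/√(LC).
Step 2 — ω₀ = 1/√(0.177·2.46e-09) = 4.792e+04 rad/s.
Step 3 — f₀ = ω₀/(2π) = 7627 Hz.

f₀ = 7627 Hz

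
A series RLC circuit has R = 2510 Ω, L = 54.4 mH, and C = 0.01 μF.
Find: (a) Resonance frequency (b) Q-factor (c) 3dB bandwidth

Step 1 — Resonance: ω₀ = 1/√(LC) = 1/√(0.0544·1e-08) = 4.287e+04 rad/s.
Step 2 — f₀ = ω₀/(2π) = 6824 Hz.
Step 3 — Series Q: Q = ω₀L/R = 4.287e+04·0.0544/2510 = 0.9292.
Step 4 — Bandwidth: Δω = ω₀/Q = 4.614e+04 rad/s; BW = Δω/(2π) = 7343 Hz.

(a) f₀ = 6824 Hz  (b) Q = 0.9292  (c) BW = 7343 Hz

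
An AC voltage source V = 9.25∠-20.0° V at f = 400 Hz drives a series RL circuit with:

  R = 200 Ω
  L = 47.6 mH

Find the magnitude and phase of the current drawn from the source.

Step 1 — Angular frequency: ω = 2π·f = 2π·400 = 2513 rad/s.
Step 2 — Component impedances:
  R: Z = R = 200 Ω
  L: Z = jωL = j·2513·0.0476 = 0 + j119.6 Ω
Step 3 — Series combination: Z_total = R + L = 200 + j119.6 Ω = 233∠30.9° Ω.
Step 4 — Source phasor: V = 9.25∠-20.0° V = 8.692 - j3.164 V.
Step 5 — Ohm's law: I = V / Z_total = (8.692 - j3.164) / (200 + j119.6) = 0.02504 - j0.0308 A.
Step 6 — Convert to polar: |I| = 0.03969 A, ∠I = -50.9°.

I = 0.03969∠-50.9° A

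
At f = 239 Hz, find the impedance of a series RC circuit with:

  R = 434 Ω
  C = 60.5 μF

Step 1 — Angular frequency: ω = 2π·f = 2π·239 = 1502 rad/s.
Step 2 — Component impedances:
  R: Z = R = 434 Ω
  C: Z = 1/(jωC) = -j/(ω·C) = 0 - j11.01 Ω
Step 3 — Series combination: Z_total = R + C = 434 - j11.01 Ω = 434.1∠-1.5° Ω.

Z = 434 - j11.01 Ω = 434.1∠-1.5° Ω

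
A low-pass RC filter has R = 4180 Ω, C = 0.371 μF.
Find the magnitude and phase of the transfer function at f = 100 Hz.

Step 1 — Angular frequency: ω = 2π·100 = 628.3 rad/s.
Step 2 — Transfer function: H(jω) = 1/(1 + jωRC).
Step 3 — Denominator: 1 + jωRC = 1 + j·628.3·4180·3.71e-07 = 1 + j0.9744.
Step 4 — H = 0.513 - j0.4998.
Step 5 — Magnitude: |H| = 0.7162 (-2.9 dB); phase: φ = -44.3°.

|H| = 0.7162 (-2.9 dB), φ = -44.3°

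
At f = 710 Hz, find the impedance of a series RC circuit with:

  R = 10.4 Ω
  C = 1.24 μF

Step 1 — Angular frequency: ω = 2π·f = 2π·710 = 4461 rad/s.
Step 2 — Component impedances:
  R: Z = R = 10.4 Ω
  C: Z = 1/(jωC) = -j/(ω·C) = 0 - j180.8 Ω
Step 3 — Series combination: Z_total = R + C = 10.4 - j180.8 Ω = 181.1∠-86.7° Ω.

Z = 10.4 - j180.8 Ω = 181.1∠-86.7° Ω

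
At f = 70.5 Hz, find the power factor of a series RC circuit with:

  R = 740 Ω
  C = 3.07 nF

Step 1 — Angular frequency: ω = 2π·f = 2π·70.5 = 443 rad/s.
Step 2 — Component impedances:
  R: Z = R = 740 Ω
  C: Z = 1/(jωC) = -j/(ω·C) = 0 - j7.353e+05 Ω
Step 3 — Series combination: Z_total = R + C = 740 - j7.353e+05 Ω = 7.353e+05∠-89.9° Ω.
Step 4 — Power factor: PF = cos(φ) = Re(Z)/|Z| = 740/7.353e+05 = 0.001006.
Step 5 — Type: Im(Z) = -7.353e+05 ⇒ leading (phase φ = -89.9°).

PF = 0.001006 (leading, φ = -89.9°)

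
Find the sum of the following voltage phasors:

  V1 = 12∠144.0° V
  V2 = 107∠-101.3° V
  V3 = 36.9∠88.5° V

Step 1 — Convert each phasor to rectangular form:
  V1 = 12·(cos(144.0°) + j·sin(144.0°)) = -9.708 + j7.053 V
  V2 = 107·(cos(-101.3°) + j·sin(-101.3°)) = -20.97 - j104.9 V
  V3 = 36.9·(cos(88.5°) + j·sin(88.5°)) = 0.9659 + j36.89 V
Step 2 — Sum components: V_total = -29.71 - j60.98 V.
Step 3 — Convert to polar: |V_total| = 67.84 V, ∠V_total = -116.0°.

V_total = 67.84∠-116.0° V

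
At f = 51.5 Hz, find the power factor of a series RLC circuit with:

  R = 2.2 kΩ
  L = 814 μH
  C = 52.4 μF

Step 1 — Angular frequency: ω = 2π·f = 2π·51.5 = 323.6 rad/s.
Step 2 — Component impedances:
  R: Z = R = 2200 Ω
  L: Z = jωL = j·323.6·0.000814 = 0 + j0.2634 Ω
  C: Z = 1/(jωC) = -j/(ω·C) = 0 - j58.98 Ω
Step 3 — Series combination: Z_total = R + L + C = 2200 - j58.71 Ω = 2201∠-1.5° Ω.
Step 4 — Power factor: PF = cos(φ) = Re(Z)/|Z| = 2200/2200.8 = 0.9996.
Step 5 — Type: Im(Z) = -58.71 ⇒ leading (phase φ = -1.5°).

PF = 0.9996 (leading, φ = -1.5°)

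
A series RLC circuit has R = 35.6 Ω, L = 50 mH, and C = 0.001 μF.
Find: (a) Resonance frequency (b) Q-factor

Step 1 — Resonance condition Im(Z)=0 gives ω₀ = 1/√(LC).
Step 2 — ω₀ = 1/√(0.05·1e-09) = 1.414e+05 rad/s.
Step 3 — f₀ = ω₀/(2π) = 2.251e+04 Hz.
Step 4 — Series Q: Q = ω₀L/R = 1.414e+05·0.05/35.6 = 198.6.

(a) f₀ = 2.251e+04 Hz  (b) Q = 198.6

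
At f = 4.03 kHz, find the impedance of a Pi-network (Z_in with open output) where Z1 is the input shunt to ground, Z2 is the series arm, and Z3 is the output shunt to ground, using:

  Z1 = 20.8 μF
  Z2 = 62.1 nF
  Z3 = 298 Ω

Step 1 — Angular frequency: ω = 2π·f = 2π·4030 = 2.532e+04 rad/s.
Step 2 — Component impedances:
  Z1: Z = 1/(jωC) = -j/(ω·C) = 0 - j1.899 Ω
  Z2: Z = 1/(jωC) = -j/(ω·C) = 0 - j636 Ω
  Z3: Z = R = 298 Ω
Step 3 — With open output, the series arm Z2 and the output shunt Z3 appear in series to ground: Z2 + Z3 = 298 - j636 Ω.
Step 4 — Parallel with input shunt Z1: Z_in = Z1 || (Z2 + Z3) = 0.002167 - j1.894 Ω = 1.894∠-89.9° Ω.

Z = 0.002167 - j1.894 Ω = 1.894∠-89.9° Ω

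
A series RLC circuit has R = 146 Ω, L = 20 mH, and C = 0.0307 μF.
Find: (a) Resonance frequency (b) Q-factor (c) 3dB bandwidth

Step 1 — Resonance condition Im(Z)=0 gives ω₀ = 1/√(LC).
Step 2 — ω₀ = 1/√(0.02·3.07e-08) = 4.036e+04 rad/s.
Step 3 — f₀ = ω₀/(2π) = 6423 Hz.
Step 4 — Series Q: Q = ω₀L/R = 4.036e+04·0.02/146 = 5.528.
Step 5 — 3dB bandwidth: Δω = ω₀/Q = 7300 rad/s; BW = Δω/(2π) = 1162 Hz.

(a) f₀ = 6423 Hz  (b) Q = 5.528  (c) BW = 1162 Hz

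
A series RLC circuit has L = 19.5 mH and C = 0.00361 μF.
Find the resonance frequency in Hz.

Step 1 — Resonance condition Im(Z)=0 gives ω₀ = 1/√(LC).
Step 2 — ω₀ = 1/√(0.0195·3.61e-09) = 1.192e+05 rad/s.
Step 3 — f₀ = ω₀/(2π) = 1.897e+04 Hz.

f₀ = 1.897e+04 Hz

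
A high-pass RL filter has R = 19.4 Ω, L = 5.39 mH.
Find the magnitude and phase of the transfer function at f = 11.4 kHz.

Step 1 — Angular frequency: ω = 2π·1.14e+04 = 7.163e+04 rad/s.
Step 2 — Transfer function: H(jω) = jωL/(R + jωL).
Step 3 — Numerator jωL = j·386.1; denominator R + jωL = 19.4 + j386.1.
Step 4 — H = 0.9975 + j0.05012.
Step 5 — Magnitude: |H| = 0.9987 (-0.0 dB); phase: φ = 2.9°.

|H| = 0.9987 (-0.0 dB), φ = 2.9°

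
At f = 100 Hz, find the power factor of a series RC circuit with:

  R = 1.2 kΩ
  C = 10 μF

Step 1 — Angular frequency: ω = 2π·f = 2π·100 = 628.3 rad/s.
Step 2 — Component impedances:
  R: Z = R = 1200 Ω
  C: Z = 1/(jωC) = -j/(ω·C) = 0 - j159.2 Ω
Step 3 — Series combination: Z_total = R + C = 1200 - j159.2 Ω = 1211∠-7.6° Ω.
Step 4 — Power factor: PF = cos(φ) = Re(Z)/|Z| = 1200/1210.5 = 0.9913.
Step 5 — Type: Im(Z) = -159.2 ⇒ leading (phase φ = -7.6°).

PF = 0.9913 (leading, φ = -7.6°)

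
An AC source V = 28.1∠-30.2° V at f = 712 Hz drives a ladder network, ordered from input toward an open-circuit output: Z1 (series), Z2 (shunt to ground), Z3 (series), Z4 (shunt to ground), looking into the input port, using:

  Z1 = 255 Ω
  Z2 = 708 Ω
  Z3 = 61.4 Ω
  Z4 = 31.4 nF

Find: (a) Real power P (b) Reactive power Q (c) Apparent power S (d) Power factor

Step 1 — Angular frequency: ω = 2π·f = 2π·712 = 4474 rad/s.
Step 2 — Component impedances:
  Z1: Z = R = 255 Ω
  Z2: Z = R = 708 Ω
  Z3: Z = R = 61.4 Ω
  Z4: Z = 1/(jωC) = -j/(ω·C) = 0 - j7119 Ω
Step 3 — Ladder network (open output): work backward from the far end, alternating series and parallel combinations. Z_in = 955.5 - j69.6 Ω = 958∠-4.2° Ω.
Step 4 — Source phasor: V = 28.1∠-30.2° V = 24.29 - j14.13 V.
Step 5 — Current: I = V / Z = 0.02636 - j0.01287 A = 0.02933∠-26.0° A.
Step 6 — Complex power: S = V·I* = 0.822 - j0.05988 VA.
Step 7 — Real power: P = Re(S) = 0.822 W.
Step 8 — Reactive power: Q = Im(S) = -0.05988 VAR.
Step 9 — Apparent power: |S| = 0.8242 VA.
Step 10 — Power factor: PF = P/|S| = 0.9974 (leading).

(a) P = 0.822 W  (b) Q = -0.05988 VAR  (c) S = 0.8242 VA  (d) PF = 0.9974 (leading)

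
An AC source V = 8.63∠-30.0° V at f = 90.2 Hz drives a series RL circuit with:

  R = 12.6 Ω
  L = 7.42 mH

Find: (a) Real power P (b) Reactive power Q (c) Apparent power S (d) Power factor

Step 1 — Angular frequency: ω = 2π·f = 2π·90.2 = 566.7 rad/s.
Step 2 — Component impedances:
  R: Z = R = 12.6 Ω
  L: Z = jωL = j·566.7·0.00742 = 0 + j4.205 Ω
Step 3 — Series combination: Z_total = R + L = 12.6 + j4.205 Ω = 13.28∠18.5° Ω.
Step 4 — Source phasor: V = 8.63∠-30.0° V = 7.474 - j4.315 V.
Step 5 — Current: I = V / Z = 0.4309 - j0.4863 A = 0.6497∠-48.5° A.
Step 6 — Complex power: S = V·I* = 5.318 + j1.775 VA.
Step 7 — Real power: P = Re(S) = 5.318 W.
Step 8 — Reactive power: Q = Im(S) = 1.775 VAR.
Step 9 — Apparent power: |S| = 5.607 VA.
Step 10 — Power factor: PF = P/|S| = 0.9486 (lagging).

(a) P = 5.318 W  (b) Q = 1.775 VAR  (c) S = 5.607 VA  (d) PF = 0.9486 (lagging)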